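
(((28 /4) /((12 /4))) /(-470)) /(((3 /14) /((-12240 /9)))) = 13328 /423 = 31.51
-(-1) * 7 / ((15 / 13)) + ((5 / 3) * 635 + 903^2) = 4082367 / 5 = 816473.40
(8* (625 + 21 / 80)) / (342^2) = 50021 / 1169640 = 0.04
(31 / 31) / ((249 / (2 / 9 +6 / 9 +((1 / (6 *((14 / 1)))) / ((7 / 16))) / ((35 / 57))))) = 14404 / 3843315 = 0.00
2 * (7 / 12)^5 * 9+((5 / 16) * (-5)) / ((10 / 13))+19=251383 / 13824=18.18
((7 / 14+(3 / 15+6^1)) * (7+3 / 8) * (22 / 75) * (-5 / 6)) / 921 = -43483 / 3315600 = -0.01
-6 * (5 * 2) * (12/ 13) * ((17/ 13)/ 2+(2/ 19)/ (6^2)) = -116800/ 3211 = -36.37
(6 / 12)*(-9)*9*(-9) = 729 / 2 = 364.50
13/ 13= 1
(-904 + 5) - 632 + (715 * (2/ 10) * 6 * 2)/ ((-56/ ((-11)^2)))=-73343/ 14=-5238.79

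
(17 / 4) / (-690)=-17 / 2760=-0.01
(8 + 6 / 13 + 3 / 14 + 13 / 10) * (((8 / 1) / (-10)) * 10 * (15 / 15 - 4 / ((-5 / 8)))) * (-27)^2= -979443576 / 2275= -430524.65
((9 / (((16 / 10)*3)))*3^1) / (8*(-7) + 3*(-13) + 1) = -45 / 752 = -0.06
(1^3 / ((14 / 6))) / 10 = 3 / 70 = 0.04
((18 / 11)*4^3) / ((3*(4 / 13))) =1248 / 11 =113.45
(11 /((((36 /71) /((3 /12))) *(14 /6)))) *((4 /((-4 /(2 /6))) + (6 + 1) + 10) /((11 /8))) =1775 /63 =28.17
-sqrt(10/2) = -sqrt(5) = -2.24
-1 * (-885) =885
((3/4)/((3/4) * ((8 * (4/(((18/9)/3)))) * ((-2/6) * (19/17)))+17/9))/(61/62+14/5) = -1395/81098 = -0.02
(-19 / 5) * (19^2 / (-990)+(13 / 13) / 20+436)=-16390483 / 9900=-1655.60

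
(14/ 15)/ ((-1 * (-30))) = 7/ 225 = 0.03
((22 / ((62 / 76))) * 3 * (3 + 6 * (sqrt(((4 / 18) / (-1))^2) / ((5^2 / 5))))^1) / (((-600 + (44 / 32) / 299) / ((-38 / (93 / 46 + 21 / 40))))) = 8897627648 / 1353793281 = 6.57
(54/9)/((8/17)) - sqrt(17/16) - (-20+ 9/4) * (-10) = -659/4 - sqrt(17)/4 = -165.78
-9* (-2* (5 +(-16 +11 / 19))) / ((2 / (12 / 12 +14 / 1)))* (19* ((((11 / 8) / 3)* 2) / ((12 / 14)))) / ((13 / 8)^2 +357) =-1829520 / 23017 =-79.49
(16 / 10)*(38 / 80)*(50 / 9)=38 / 9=4.22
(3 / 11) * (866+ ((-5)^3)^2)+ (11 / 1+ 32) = 49946 / 11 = 4540.55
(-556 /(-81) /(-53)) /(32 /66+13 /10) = -61160 /842859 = -0.07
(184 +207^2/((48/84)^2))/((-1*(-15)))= 420509/48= 8760.60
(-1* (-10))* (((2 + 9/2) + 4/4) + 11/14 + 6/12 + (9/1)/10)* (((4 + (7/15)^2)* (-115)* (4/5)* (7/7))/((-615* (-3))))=-19731608/968625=-20.37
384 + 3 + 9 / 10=3879 / 10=387.90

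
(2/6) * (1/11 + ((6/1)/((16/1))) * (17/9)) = 211/792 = 0.27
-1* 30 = -30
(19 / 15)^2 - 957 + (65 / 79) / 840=-950999761 / 995400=-955.39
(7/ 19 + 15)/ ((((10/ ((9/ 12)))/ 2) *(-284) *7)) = -219/ 188860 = -0.00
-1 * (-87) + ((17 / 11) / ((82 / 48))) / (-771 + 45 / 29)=145920431 / 1677269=87.00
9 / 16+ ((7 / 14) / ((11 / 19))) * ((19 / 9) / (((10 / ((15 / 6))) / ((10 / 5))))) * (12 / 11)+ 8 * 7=334291 / 5808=57.56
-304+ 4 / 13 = -3948 / 13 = -303.69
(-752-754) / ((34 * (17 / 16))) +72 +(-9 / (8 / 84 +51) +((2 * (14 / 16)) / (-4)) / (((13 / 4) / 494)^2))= -3125115617 / 310097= -10077.86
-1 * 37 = -37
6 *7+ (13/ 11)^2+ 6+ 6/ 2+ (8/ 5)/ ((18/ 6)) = 96068/ 1815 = 52.93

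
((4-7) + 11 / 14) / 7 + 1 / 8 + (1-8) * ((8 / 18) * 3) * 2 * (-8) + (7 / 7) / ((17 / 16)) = 3000463 / 19992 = 150.08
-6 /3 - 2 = -4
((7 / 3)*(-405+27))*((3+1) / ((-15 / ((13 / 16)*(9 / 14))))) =2457 / 20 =122.85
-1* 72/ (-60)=6/ 5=1.20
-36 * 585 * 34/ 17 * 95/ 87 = -1333800/ 29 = -45993.10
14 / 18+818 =7369 / 9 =818.78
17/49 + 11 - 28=-816/49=-16.65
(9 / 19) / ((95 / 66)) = 594 / 1805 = 0.33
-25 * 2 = -50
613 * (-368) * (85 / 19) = -19174640 / 19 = -1009191.58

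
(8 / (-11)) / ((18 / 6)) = -8 / 33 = -0.24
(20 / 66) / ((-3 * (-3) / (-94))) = -940 / 297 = -3.16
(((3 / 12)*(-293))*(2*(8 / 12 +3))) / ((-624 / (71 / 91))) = 228833 / 340704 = 0.67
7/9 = 0.78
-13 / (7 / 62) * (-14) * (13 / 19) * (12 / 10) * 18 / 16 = 141453 / 95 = 1488.98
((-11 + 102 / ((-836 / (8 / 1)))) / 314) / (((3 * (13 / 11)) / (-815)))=2039945 / 232674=8.77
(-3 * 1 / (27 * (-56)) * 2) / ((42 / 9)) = 1 / 1176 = 0.00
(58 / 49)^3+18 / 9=430410 / 117649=3.66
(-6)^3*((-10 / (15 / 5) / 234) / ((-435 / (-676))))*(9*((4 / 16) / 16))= 39 / 58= 0.67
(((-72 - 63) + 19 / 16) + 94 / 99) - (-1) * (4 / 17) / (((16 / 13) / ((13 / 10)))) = -17855213 / 134640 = -132.61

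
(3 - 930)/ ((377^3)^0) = -927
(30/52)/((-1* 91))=-15/2366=-0.01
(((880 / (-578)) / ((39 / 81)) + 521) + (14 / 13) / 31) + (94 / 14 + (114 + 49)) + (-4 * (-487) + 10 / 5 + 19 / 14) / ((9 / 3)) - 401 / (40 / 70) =68406191 / 107508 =636.29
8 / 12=2 / 3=0.67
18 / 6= 3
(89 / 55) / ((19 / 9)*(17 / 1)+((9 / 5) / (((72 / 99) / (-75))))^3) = -410112 / 1620996671195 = -0.00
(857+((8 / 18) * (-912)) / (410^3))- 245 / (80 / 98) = 115141144409 / 206763000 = 556.87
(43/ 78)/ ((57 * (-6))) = -43/ 26676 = -0.00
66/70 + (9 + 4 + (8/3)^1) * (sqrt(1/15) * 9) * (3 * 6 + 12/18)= 33/35 + 2632 * sqrt(15)/15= 680.52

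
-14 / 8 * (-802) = 2807 / 2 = 1403.50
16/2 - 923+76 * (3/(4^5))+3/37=-8664003/9472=-914.70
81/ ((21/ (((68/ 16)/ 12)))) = 153/ 112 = 1.37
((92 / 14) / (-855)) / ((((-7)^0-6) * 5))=46 / 149625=0.00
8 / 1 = 8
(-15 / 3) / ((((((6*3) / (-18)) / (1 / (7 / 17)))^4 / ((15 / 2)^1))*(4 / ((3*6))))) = -56376675 / 9604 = -5870.12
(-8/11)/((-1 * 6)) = 4/33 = 0.12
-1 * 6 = -6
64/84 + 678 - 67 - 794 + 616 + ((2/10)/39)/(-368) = 72629091/167440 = 433.76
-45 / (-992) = 45 / 992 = 0.05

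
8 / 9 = 0.89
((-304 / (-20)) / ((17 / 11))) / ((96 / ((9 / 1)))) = 627 / 680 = 0.92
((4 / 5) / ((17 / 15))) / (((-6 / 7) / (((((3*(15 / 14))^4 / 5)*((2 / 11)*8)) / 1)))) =-1640250 / 64141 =-25.57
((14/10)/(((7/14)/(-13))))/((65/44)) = -616/25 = -24.64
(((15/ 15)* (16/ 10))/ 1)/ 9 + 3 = 3.18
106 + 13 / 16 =1709 / 16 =106.81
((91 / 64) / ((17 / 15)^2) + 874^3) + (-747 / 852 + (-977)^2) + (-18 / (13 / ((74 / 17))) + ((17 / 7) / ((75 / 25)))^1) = 239692027325076061 / 358507968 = 668582148.01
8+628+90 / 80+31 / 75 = 382523 / 600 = 637.54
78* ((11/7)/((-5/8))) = -6864/35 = -196.11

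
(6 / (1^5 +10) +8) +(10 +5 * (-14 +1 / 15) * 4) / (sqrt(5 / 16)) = 94 / 11 - 3224 * sqrt(5) / 15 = -472.06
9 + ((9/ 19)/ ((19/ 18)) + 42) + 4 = 55.45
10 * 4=40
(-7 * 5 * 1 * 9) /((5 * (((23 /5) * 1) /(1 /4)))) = -315 /92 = -3.42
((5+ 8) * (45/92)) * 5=2925/92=31.79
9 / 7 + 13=100 / 7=14.29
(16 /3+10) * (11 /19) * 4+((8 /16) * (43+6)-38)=2509 /114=22.01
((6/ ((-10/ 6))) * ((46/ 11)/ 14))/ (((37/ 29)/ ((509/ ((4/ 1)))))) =-3055527/ 28490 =-107.25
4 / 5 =0.80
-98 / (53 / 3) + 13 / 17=-4309 / 901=-4.78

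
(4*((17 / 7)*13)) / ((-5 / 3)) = -2652 / 35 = -75.77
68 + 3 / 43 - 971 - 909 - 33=-79332 / 43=-1844.93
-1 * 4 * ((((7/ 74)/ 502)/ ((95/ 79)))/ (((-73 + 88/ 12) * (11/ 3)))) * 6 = 29862/ 1911868255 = 0.00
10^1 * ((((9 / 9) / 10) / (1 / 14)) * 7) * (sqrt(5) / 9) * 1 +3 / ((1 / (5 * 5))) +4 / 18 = 98 * sqrt(5) / 9 +677 / 9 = 99.57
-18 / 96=-3 / 16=-0.19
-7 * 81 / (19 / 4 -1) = -756 / 5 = -151.20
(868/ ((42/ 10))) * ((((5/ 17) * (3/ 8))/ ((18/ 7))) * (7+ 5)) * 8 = 850.98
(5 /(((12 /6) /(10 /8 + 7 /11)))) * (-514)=-106655 /44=-2423.98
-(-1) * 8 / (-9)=-8 / 9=-0.89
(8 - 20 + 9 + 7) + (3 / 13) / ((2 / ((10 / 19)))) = 4.06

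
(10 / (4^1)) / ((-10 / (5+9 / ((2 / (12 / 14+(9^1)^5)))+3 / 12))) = -7440429 / 112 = -66432.40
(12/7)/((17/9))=0.91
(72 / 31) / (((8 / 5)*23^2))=45 / 16399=0.00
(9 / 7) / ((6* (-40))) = -3 / 560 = -0.01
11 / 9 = 1.22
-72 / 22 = -36 / 11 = -3.27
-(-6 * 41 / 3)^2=-6724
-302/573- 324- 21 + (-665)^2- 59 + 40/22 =2784805901/6303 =441822.29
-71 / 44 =-1.61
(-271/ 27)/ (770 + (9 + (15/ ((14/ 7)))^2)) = -1084/ 90207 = -0.01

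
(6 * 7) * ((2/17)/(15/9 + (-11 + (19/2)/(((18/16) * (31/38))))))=5859/1207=4.85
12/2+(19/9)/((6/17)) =11.98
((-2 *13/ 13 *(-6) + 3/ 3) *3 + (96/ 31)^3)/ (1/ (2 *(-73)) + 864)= 298801410/ 3757926113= 0.08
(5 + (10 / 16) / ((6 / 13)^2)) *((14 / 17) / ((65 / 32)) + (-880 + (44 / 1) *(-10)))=-83296933 / 7956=-10469.70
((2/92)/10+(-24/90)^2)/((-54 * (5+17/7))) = -10619/58125600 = -0.00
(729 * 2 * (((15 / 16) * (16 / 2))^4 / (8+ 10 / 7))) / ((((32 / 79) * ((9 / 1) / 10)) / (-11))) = -3779409375 / 256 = -14763317.87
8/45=0.18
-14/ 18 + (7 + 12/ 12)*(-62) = -4471/ 9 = -496.78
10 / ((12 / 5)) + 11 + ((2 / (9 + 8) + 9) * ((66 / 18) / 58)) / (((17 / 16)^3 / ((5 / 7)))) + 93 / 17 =2134316995 / 101728578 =20.98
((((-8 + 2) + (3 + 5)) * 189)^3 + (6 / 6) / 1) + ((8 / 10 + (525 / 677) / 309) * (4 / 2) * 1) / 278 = 2617496475575684 / 48463045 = 54010153.01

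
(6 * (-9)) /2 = -27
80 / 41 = 1.95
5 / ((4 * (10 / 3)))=3 / 8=0.38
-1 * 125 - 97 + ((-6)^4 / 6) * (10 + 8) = 3666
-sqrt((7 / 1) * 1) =-2.65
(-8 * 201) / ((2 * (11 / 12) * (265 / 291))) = -2807568 / 2915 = -963.15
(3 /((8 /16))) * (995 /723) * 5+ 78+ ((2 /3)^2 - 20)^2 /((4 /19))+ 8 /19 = 718135084 /370899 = 1936.20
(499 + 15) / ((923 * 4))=257 / 1846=0.14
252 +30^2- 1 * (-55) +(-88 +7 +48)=1174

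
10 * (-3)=-30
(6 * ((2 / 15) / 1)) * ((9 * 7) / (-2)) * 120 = -3024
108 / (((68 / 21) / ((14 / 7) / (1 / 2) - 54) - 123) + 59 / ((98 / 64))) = -1.28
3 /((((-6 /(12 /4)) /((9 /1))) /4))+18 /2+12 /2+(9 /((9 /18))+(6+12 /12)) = -14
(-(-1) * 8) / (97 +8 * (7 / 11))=88 / 1123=0.08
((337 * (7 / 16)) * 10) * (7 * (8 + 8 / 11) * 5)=4953900 / 11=450354.55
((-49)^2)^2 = 5764801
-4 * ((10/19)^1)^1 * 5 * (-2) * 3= 1200/19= 63.16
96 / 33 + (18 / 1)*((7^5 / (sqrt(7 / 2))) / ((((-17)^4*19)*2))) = 21609*sqrt(14) / 1586899 + 32 / 11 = 2.96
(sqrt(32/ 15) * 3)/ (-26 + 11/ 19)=-76 * sqrt(30)/ 2415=-0.17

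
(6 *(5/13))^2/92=225/3887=0.06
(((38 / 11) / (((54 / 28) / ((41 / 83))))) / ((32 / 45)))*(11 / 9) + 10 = 206545 / 17928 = 11.52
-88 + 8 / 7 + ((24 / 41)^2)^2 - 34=-2388271374 / 19780327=-120.74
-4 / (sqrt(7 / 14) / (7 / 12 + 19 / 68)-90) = 2992 * sqrt(2) / 10453533 + 154880 / 3484511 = 0.04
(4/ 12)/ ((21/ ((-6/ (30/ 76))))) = -76/ 315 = -0.24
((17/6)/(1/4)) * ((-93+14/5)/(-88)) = 697/60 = 11.62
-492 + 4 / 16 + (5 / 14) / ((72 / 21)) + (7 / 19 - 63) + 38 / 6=-166575 / 304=-547.94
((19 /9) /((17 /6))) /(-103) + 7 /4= 36619 /21012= 1.74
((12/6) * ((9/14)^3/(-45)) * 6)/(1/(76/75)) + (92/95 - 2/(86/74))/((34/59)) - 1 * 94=-56796499317/595490875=-95.38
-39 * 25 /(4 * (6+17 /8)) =-30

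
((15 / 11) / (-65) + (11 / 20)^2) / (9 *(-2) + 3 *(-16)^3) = -16103 / 703903200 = -0.00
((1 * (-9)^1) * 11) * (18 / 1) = -1782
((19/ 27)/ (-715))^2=361/ 372683025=0.00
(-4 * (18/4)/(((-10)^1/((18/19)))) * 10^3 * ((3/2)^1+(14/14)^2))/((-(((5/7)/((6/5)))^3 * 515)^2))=-3556892570112/9842333984375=-0.36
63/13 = 4.85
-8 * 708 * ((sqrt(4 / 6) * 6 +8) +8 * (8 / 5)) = -589056 / 5 - 11328 * sqrt(6) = -145559.02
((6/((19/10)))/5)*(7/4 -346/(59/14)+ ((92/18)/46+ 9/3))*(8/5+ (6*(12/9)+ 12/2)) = -4265534/5605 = -761.02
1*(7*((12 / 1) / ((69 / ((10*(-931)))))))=-260680 / 23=-11333.91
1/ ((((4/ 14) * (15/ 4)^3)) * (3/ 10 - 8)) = -64/ 7425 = -0.01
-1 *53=-53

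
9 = 9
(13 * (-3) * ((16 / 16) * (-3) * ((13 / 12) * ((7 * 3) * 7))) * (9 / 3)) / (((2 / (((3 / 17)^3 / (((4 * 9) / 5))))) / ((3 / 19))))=10061415 / 2987104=3.37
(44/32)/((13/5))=55/104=0.53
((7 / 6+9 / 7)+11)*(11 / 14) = 6215 / 588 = 10.57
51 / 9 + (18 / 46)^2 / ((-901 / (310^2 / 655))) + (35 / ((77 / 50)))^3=2928206530396913 / 249316527207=11744.94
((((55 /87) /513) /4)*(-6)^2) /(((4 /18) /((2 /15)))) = 11 /1653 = 0.01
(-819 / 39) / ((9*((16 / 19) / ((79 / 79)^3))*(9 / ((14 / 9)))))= -0.48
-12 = -12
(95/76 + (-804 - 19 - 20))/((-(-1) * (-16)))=3367/64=52.61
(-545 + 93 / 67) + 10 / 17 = -618504 / 1139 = -543.02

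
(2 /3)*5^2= 50 /3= 16.67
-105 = -105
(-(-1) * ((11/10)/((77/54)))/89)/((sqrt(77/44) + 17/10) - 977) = -263331/29630139791 - 135 * sqrt(7)/29630139791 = -0.00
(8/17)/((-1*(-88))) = 1/187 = 0.01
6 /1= 6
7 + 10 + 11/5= 96/5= 19.20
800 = 800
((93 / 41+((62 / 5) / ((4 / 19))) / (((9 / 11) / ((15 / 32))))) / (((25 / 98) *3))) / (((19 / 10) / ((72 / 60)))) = 29.72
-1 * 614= -614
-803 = -803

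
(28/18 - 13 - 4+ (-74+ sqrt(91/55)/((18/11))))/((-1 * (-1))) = -805/9+ sqrt(5005)/90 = -88.66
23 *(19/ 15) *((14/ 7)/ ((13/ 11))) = 9614/ 195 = 49.30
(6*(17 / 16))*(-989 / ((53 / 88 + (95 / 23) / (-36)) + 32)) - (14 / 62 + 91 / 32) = -115732815861 / 587058656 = -197.14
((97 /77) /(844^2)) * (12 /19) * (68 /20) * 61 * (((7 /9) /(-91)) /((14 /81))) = -2715903 /237088571720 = -0.00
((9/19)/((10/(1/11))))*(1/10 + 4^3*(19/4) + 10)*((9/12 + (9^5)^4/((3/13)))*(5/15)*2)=1985735814758686294953201/41800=47505641501403978348.16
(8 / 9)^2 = 64 / 81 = 0.79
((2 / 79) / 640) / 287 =1 / 7255360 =0.00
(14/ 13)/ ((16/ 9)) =63/ 104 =0.61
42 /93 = 14 /31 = 0.45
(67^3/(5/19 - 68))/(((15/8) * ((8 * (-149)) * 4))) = 5714497/11505780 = 0.50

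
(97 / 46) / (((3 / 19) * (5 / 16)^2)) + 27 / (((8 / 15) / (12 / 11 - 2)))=6886651 / 75900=90.73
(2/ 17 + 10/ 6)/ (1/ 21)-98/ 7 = 399/ 17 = 23.47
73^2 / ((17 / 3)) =15987 / 17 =940.41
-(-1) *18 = 18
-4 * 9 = -36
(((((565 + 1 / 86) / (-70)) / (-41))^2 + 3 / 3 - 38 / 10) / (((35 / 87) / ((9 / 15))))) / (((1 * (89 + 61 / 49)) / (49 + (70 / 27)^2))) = -28308436316600993 / 11132901887580000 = -2.54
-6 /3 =-2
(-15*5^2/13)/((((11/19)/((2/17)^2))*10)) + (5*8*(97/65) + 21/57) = 47106315/785213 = 59.99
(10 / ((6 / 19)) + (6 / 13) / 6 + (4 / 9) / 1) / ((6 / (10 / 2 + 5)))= 18830 / 351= 53.65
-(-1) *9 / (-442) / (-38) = 9 / 16796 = 0.00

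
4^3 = 64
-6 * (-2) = 12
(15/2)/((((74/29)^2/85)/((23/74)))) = 24662325/810448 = 30.43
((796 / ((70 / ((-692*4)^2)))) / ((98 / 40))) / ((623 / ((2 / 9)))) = 12684.71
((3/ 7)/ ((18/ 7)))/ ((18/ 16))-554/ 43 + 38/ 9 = -9884/ 1161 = -8.51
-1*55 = -55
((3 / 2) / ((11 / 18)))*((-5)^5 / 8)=-84375 / 88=-958.81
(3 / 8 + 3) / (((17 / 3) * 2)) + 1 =353 / 272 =1.30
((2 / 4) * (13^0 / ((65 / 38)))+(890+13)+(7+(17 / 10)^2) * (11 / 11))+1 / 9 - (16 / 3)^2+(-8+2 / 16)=6840397 / 7800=876.97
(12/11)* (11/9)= 4/3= 1.33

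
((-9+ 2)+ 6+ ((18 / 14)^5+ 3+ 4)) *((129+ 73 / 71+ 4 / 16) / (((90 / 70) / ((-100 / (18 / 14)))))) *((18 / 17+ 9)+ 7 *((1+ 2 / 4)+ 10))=-16865527859825 / 2484006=-6789648.60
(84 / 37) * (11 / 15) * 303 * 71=35816.24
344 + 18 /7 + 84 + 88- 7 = 3581 /7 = 511.57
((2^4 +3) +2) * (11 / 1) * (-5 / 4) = -1155 / 4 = -288.75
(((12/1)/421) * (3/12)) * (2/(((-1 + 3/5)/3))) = -45/421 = -0.11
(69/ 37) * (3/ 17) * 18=3726/ 629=5.92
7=7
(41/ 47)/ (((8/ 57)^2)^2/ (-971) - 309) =-0.00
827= 827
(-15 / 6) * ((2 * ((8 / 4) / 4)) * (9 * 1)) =-45 / 2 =-22.50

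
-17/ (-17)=1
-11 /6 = -1.83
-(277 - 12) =-265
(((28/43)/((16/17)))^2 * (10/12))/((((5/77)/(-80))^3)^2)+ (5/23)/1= 177953294154799689264215/127581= 1394825986273815766.17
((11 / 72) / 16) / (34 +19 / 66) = 121 / 434496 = 0.00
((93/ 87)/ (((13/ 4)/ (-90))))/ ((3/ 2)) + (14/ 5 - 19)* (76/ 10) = -1346406/ 9425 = -142.85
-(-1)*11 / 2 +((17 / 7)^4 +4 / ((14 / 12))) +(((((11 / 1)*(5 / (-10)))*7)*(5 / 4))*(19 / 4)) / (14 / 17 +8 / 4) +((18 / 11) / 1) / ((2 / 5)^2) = -1096068289 / 40567296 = -27.02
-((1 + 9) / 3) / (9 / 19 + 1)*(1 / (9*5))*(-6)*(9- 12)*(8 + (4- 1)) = -209 / 21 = -9.95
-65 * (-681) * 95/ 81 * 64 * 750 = 22427600000/ 9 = 2491955555.56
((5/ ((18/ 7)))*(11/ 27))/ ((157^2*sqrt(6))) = 0.00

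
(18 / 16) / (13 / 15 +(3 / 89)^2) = 1.30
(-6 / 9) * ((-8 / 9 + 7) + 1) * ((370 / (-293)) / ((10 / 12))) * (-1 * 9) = -18944 / 293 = -64.66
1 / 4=0.25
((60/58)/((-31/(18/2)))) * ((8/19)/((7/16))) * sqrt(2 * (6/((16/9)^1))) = -51840 * sqrt(3)/119567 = -0.75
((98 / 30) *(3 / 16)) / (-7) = -7 / 80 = -0.09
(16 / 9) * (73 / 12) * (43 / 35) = 12556 / 945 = 13.29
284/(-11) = -284/11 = -25.82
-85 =-85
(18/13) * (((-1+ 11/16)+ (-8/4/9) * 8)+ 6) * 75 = 42225/104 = 406.01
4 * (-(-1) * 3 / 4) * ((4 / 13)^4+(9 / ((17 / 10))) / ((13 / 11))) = 6538146 / 485537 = 13.47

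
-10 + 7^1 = -3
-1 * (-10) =10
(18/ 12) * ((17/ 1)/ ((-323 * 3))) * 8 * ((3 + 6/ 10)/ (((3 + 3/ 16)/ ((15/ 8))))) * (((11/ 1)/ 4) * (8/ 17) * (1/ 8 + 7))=-1188/ 289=-4.11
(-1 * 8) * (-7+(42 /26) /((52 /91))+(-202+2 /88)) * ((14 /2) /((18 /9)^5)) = 412713 /1144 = 360.76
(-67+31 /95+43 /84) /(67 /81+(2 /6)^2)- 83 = -31034497 /202160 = -153.51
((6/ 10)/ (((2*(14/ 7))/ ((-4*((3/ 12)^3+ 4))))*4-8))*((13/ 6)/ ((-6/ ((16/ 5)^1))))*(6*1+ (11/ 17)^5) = 29000524813/ 61550800950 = 0.47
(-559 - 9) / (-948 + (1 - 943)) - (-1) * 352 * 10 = 3326684 / 945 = 3520.30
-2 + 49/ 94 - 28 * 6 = -15931/ 94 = -169.48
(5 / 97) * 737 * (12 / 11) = 4020 / 97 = 41.44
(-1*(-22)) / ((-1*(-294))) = 11 / 147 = 0.07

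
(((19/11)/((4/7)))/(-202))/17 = -133/151096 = -0.00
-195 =-195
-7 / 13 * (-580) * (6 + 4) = 40600 / 13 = 3123.08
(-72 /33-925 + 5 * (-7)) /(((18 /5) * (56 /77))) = -735 /2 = -367.50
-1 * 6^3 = -216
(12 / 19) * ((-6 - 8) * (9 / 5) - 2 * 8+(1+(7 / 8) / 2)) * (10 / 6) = -3181 / 76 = -41.86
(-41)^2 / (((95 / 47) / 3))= 237021 / 95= 2494.96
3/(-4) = -3/4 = -0.75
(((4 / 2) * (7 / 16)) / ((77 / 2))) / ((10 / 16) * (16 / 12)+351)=3 / 46442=0.00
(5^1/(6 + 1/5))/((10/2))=0.16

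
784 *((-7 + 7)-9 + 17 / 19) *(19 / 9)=-120736 / 9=-13415.11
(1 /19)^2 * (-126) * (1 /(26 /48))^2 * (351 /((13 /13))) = -1959552 /4693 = -417.55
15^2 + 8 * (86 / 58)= 6869 / 29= 236.86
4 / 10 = 2 / 5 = 0.40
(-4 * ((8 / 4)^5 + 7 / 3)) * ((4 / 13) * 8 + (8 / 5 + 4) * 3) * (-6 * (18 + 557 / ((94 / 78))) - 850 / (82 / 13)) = 2997788033776 / 375765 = 7977826.66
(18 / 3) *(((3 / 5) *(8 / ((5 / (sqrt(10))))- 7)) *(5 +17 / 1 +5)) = -3402 / 5 +3888 *sqrt(10) / 25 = -188.60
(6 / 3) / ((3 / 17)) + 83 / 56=2153 / 168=12.82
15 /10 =3 /2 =1.50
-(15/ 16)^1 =-15/ 16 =-0.94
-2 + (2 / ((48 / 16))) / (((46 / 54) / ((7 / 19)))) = -748 / 437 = -1.71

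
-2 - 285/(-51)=61/17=3.59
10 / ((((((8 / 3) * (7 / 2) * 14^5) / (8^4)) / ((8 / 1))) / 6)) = 46080 / 117649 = 0.39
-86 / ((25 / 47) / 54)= -218268 / 25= -8730.72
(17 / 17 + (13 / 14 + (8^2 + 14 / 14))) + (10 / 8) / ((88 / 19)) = 165577 / 2464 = 67.20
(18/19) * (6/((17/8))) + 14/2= 3125/323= 9.67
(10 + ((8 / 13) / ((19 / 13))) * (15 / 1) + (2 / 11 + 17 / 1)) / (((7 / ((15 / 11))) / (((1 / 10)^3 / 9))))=7001 / 9655800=0.00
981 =981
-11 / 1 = -11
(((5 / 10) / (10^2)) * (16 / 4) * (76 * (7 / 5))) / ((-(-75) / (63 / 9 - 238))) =-20482 / 3125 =-6.55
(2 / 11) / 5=2 / 55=0.04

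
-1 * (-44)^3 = 85184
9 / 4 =2.25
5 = 5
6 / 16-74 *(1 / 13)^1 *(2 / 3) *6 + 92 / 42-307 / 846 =-6333373 / 307944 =-20.57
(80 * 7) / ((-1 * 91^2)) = -80 / 1183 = -0.07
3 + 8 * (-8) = -61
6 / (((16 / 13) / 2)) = 39 / 4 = 9.75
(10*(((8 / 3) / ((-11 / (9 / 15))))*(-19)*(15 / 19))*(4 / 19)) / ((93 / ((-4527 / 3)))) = -482880 / 6479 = -74.53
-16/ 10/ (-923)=8/ 4615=0.00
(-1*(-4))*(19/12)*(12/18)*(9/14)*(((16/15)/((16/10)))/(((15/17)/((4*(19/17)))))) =2888/315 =9.17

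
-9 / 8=-1.12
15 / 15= 1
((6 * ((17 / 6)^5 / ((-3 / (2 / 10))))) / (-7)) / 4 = 1419857 / 544320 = 2.61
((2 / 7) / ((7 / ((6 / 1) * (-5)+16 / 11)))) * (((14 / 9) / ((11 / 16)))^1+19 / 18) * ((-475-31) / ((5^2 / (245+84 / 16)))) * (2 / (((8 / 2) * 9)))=3426839 / 3150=1087.89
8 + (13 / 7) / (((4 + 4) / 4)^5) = 1805 / 224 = 8.06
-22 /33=-2 /3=-0.67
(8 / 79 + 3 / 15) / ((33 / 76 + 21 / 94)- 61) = -25004 / 5008205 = -0.00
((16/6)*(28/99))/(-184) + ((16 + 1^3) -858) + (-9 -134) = -984.00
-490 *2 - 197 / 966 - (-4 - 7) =-936251 / 966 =-969.20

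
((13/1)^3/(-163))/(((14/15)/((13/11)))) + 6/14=-417657/25102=-16.64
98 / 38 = 49 / 19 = 2.58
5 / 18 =0.28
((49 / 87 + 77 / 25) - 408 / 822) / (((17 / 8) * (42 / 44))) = 165033088 / 106377075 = 1.55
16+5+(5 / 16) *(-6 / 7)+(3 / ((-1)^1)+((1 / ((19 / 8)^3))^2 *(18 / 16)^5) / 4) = 46723173321 / 2634569336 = 17.73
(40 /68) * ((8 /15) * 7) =112 /51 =2.20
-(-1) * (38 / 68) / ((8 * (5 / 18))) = 171 / 680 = 0.25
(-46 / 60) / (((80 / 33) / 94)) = -11891 / 400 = -29.73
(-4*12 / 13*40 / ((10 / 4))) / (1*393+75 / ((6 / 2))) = -384 / 2717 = -0.14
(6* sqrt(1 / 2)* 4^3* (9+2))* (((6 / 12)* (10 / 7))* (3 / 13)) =31680* sqrt(2) / 91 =492.33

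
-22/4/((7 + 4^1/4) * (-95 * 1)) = 11/1520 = 0.01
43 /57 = 0.75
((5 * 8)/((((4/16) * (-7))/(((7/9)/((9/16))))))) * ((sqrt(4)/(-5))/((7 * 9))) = 1024/5103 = 0.20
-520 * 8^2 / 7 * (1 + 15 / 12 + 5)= -241280 / 7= -34468.57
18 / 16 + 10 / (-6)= -13 / 24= -0.54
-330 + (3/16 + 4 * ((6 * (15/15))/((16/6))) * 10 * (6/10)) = -4413/16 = -275.81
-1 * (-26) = 26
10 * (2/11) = 1.82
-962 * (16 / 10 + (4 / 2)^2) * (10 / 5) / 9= -53872 / 45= -1197.16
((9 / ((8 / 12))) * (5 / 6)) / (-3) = -15 / 4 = -3.75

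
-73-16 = -89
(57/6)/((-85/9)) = -171/170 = -1.01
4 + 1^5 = 5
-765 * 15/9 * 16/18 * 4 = -13600/3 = -4533.33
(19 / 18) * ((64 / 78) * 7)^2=34.82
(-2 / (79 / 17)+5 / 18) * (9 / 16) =-217 / 2528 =-0.09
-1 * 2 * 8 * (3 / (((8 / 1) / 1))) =-6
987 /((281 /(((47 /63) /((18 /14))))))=15463 /7587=2.04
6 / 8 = 3 / 4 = 0.75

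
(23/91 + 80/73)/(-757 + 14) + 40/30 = 19716119/14807247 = 1.33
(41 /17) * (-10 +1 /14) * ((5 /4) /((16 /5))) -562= -8702859 /15232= -571.35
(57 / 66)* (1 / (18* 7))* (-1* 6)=-19 / 462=-0.04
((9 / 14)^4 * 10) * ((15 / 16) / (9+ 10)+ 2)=2919645 / 834176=3.50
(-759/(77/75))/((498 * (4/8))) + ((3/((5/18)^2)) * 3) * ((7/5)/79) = -5175003/5737375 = -0.90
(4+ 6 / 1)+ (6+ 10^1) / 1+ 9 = 35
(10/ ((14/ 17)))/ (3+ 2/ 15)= 1275/ 329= 3.88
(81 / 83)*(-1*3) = -243 / 83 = -2.93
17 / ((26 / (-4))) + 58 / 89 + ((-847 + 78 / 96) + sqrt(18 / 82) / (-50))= -15700975 / 18512-3*sqrt(41) / 2050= -848.16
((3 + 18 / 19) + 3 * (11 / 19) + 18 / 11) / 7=1.05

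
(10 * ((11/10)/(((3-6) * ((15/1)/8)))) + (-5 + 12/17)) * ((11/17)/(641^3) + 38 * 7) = -5694077714911313/3425188246605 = -1662.41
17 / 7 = 2.43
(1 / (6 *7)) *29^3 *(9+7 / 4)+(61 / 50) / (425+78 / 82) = 114468604571 / 18337200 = 6242.43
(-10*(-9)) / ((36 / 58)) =145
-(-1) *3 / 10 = 3 / 10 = 0.30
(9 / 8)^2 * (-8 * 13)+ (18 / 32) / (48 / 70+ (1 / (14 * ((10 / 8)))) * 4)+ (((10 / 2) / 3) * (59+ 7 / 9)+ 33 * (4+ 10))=5952889 / 13824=430.62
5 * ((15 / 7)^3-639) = -1079010 / 343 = -3145.80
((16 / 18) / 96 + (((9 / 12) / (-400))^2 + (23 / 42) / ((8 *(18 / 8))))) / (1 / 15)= 6400567 / 10752000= 0.60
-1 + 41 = 40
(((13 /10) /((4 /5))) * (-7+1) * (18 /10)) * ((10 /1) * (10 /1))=-1755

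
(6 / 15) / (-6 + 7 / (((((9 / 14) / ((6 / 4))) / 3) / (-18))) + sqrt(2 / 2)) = -2 / 4435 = -0.00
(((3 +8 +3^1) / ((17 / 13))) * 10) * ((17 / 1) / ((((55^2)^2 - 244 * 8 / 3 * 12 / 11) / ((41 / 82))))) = 10010 / 100649067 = 0.00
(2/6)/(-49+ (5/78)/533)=-13858/2037121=-0.01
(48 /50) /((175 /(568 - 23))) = 2616 /875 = 2.99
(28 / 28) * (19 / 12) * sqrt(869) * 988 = 4693 * sqrt(869) / 3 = 46114.68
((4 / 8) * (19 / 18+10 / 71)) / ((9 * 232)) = 0.00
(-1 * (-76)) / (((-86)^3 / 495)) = -9405 / 159014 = -0.06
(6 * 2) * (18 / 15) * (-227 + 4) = -16056 / 5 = -3211.20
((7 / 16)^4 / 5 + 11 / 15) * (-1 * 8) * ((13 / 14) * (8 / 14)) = -9465287 / 3010560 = -3.14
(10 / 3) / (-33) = -10 / 99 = -0.10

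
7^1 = 7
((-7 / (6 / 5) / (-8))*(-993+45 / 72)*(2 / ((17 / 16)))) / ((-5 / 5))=16345 / 12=1362.08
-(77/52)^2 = -5929/2704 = -2.19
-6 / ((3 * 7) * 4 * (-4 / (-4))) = -1 / 14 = -0.07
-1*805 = -805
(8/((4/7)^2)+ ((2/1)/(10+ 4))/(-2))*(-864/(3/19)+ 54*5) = -889542/7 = -127077.43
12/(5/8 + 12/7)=672/131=5.13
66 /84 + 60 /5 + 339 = 4925 /14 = 351.79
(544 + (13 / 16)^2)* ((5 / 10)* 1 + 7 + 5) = 3485825 / 512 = 6808.25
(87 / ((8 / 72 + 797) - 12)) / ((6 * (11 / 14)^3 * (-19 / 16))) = -2864736 / 89346037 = -0.03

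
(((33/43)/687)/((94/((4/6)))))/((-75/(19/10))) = -209/1041320250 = -0.00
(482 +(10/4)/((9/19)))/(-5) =-8771/90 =-97.46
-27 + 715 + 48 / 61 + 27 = 43663 / 61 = 715.79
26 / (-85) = -0.31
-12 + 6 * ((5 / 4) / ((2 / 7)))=57 / 4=14.25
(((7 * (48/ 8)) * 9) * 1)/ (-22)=-189/ 11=-17.18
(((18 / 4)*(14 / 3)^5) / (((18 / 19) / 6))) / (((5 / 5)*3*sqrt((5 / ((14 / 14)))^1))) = 5109328*sqrt(5) / 1215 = 9403.13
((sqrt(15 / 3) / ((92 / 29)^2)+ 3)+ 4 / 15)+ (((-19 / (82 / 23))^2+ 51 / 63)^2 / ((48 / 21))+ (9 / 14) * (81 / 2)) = 841 * sqrt(5) / 8464+ 91741091838629 / 227869367040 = 402.83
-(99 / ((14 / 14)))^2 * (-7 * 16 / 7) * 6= 940896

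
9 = 9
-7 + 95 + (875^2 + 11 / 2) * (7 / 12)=446705.79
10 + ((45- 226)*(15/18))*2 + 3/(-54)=-5251/18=-291.72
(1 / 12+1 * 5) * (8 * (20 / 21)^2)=48800 / 1323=36.89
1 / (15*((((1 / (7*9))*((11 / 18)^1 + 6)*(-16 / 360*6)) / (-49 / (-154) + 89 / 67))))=-3.92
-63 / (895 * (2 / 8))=-252 / 895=-0.28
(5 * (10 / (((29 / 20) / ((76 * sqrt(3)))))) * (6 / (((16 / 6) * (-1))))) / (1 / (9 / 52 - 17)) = 37406250 * sqrt(3) / 377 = 171855.51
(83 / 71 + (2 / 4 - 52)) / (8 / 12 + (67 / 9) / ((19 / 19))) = -64323 / 10366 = -6.21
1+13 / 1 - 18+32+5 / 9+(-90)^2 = 8128.56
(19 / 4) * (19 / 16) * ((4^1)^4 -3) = 1427.08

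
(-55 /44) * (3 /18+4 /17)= -0.50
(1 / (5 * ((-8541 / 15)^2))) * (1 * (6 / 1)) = 10 / 2701803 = 0.00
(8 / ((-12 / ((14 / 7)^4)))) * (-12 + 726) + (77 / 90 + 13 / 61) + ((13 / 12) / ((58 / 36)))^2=-70313471441 / 9234180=-7614.48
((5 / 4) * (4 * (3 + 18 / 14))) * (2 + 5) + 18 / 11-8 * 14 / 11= 1556 / 11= 141.45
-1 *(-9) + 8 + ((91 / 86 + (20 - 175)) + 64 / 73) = -854217 / 6278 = -136.07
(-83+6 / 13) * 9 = -742.85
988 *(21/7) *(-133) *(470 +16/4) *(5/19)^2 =-12940200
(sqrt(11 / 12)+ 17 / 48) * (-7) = -7 * sqrt(33) / 6 -119 / 48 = -9.18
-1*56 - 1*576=-632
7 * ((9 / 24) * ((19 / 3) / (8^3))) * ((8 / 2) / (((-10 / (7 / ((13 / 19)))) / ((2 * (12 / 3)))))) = -17689 / 16640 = -1.06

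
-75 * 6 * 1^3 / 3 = -150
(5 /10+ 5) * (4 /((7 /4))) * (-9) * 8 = -6336 /7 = -905.14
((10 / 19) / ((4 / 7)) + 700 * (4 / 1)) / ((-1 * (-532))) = 15205 / 2888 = 5.26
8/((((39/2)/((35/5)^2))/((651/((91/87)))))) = 2114448/169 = 12511.53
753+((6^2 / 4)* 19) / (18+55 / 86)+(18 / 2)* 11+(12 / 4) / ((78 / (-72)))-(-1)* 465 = 1323.40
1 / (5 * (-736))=-0.00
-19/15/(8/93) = -589/40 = -14.72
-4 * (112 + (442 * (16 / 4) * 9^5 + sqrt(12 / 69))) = -417594976 - 8 * sqrt(23) / 23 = -417594977.67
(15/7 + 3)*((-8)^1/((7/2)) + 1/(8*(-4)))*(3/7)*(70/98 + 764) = -75011589/19208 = -3905.23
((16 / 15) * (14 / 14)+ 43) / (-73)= -661 / 1095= -0.60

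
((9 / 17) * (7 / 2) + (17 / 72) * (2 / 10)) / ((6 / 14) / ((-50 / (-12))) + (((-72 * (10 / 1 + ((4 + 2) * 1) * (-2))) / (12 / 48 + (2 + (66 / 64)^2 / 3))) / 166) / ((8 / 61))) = 4290345115 / 5966434512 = 0.72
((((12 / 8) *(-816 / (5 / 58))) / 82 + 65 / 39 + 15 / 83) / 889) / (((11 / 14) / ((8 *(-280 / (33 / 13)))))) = 801988096 / 3705867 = 216.41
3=3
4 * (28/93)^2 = 3136/8649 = 0.36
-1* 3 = -3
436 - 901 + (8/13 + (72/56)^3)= -2061214/4459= -462.26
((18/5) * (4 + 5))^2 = 26244/25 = 1049.76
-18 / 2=-9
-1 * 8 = -8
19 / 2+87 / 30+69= 407 / 5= 81.40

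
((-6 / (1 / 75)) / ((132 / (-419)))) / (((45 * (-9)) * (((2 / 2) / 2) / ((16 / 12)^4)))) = -536320 / 24057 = -22.29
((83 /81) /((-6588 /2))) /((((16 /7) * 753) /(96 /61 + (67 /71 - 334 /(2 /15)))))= 1574256103 /3480581159208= 0.00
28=28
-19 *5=-95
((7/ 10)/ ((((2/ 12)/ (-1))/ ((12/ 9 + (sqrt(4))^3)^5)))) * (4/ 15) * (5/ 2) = -240945152/ 1215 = -198308.77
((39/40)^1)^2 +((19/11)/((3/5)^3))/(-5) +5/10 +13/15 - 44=-20567623/475200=-43.28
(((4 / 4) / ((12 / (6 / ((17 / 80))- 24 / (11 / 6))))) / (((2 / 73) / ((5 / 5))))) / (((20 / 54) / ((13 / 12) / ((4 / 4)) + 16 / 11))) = 2597121 / 8228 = 315.64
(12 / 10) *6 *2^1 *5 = 72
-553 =-553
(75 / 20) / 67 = 15 / 268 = 0.06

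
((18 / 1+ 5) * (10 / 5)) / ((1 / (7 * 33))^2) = 2454606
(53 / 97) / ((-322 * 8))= -53 / 249872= -0.00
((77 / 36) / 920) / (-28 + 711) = 77 / 22620960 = 0.00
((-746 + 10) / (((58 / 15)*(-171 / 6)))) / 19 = 3680 / 10469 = 0.35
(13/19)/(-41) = -13/779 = -0.02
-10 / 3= -3.33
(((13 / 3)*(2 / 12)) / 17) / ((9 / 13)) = 169 / 2754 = 0.06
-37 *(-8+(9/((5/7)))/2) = 629/10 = 62.90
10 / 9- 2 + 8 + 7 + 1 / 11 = 1406 / 99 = 14.20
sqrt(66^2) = 66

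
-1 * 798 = -798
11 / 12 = 0.92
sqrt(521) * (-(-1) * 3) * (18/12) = 102.71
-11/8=-1.38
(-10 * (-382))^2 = 14592400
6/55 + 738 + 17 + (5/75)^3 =755.11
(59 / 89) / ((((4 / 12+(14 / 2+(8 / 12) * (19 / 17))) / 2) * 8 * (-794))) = -3009 / 116457568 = -0.00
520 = 520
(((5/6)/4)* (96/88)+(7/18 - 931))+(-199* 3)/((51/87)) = -3279823/1683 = -1948.80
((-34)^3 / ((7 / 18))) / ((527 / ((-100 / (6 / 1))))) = 693600 / 217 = 3196.31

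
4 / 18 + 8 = 74 / 9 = 8.22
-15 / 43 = -0.35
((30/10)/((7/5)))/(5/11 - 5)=-33/70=-0.47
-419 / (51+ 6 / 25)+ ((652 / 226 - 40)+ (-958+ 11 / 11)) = -145084810 / 144753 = -1002.29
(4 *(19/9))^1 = 8.44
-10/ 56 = -5/ 28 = -0.18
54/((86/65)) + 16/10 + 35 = 16644/215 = 77.41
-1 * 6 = -6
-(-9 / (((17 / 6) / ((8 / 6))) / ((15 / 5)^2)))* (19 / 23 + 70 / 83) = 2065176 / 32453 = 63.64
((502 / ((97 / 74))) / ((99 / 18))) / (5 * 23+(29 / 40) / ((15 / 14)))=22288800 / 37028101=0.60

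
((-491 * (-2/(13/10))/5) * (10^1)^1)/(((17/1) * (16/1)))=2455/442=5.55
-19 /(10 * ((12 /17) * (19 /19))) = -2.69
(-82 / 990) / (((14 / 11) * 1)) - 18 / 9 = -1301 / 630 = -2.07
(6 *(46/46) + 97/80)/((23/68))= 9809/460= 21.32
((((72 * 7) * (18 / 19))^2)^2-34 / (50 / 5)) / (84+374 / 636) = 10769840970900435714 / 17527522895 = 614453111.00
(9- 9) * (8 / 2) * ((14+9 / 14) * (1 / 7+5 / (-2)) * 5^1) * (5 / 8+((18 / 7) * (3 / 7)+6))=0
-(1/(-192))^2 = -1/36864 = -0.00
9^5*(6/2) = 177147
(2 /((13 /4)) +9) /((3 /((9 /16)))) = 375 /208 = 1.80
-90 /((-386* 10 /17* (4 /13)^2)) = 25857 /6176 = 4.19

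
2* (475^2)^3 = 22971621582031250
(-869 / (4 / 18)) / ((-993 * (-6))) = -869 / 1324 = -0.66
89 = 89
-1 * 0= 0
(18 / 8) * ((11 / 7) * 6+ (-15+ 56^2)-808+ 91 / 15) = 183369 / 35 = 5239.11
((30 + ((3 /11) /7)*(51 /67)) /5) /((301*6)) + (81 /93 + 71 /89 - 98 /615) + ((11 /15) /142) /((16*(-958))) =2891765863415628259 /1911663381193276480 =1.51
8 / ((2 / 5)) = 20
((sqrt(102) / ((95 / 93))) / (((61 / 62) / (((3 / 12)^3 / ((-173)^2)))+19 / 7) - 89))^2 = 20770910811 / 754601326618591425800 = 0.00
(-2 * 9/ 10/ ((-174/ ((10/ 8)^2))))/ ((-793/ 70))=-525/ 367952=-0.00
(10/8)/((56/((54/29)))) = 135/3248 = 0.04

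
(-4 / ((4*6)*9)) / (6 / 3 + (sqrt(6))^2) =-1 / 432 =-0.00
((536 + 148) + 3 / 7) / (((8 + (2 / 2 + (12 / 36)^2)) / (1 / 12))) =14373 / 2296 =6.26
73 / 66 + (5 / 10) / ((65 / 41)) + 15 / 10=12533 / 4290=2.92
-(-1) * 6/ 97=6/ 97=0.06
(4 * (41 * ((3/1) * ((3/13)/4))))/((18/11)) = 451/26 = 17.35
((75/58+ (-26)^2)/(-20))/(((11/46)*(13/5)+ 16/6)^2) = -935131815/298604938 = -3.13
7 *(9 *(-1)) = -63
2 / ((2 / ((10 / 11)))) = 10 / 11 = 0.91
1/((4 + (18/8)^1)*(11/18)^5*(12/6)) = 3779136/4026275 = 0.94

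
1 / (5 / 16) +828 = 4156 / 5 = 831.20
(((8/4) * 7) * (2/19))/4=7/19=0.37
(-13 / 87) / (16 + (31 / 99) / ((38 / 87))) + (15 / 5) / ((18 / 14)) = 4239187 / 1823781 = 2.32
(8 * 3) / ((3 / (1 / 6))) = 1.33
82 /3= 27.33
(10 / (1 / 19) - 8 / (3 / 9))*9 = 1494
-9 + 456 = 447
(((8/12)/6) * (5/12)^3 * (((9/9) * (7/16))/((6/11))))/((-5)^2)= 385/1492992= 0.00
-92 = -92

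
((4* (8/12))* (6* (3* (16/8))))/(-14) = -48/7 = -6.86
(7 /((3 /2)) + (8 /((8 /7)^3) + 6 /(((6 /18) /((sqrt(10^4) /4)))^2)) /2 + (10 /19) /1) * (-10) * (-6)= 615887195 /608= 1012972.36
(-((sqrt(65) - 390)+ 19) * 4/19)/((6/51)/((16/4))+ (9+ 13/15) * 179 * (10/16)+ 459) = 37842/757207 - 102 * sqrt(65)/757207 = 0.05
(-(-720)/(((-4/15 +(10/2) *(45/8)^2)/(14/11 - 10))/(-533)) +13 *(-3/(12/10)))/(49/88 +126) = 21731149420/129890831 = 167.30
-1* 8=-8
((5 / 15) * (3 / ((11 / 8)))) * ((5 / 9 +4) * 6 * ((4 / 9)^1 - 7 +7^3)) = 1986368 / 297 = 6688.11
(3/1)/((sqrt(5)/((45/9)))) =3* sqrt(5) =6.71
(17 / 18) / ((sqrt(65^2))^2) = 17 / 76050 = 0.00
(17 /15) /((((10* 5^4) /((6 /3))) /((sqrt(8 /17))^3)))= 16* sqrt(34) /796875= 0.00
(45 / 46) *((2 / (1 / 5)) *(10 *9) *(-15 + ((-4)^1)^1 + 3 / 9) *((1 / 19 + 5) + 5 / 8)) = -40776750 / 437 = -93310.64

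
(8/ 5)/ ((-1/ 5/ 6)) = -48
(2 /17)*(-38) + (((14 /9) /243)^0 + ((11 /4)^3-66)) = -52957 /1088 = -48.67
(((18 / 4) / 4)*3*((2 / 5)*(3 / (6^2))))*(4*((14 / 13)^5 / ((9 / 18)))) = 2420208 / 1856465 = 1.30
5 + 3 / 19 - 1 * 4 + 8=174 / 19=9.16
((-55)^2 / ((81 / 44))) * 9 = 133100 / 9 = 14788.89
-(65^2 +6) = -4231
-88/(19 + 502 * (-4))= 88/1989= 0.04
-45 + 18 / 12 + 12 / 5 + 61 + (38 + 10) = 679 / 10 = 67.90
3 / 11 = 0.27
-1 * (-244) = 244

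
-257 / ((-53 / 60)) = 15420 / 53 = 290.94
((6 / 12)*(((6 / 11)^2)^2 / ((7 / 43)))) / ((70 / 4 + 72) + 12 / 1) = 55728 / 20804861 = 0.00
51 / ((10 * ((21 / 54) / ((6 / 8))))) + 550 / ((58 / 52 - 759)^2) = 3055561631 / 310629620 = 9.84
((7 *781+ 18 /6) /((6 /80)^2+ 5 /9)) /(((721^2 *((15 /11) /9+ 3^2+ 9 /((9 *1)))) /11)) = 5718556800 /281455953107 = 0.02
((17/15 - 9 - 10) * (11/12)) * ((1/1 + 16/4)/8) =-10.24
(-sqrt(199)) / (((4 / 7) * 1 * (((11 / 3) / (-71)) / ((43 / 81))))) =21371 * sqrt(199) / 1188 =253.77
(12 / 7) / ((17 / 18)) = 216 / 119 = 1.82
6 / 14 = 3 / 7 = 0.43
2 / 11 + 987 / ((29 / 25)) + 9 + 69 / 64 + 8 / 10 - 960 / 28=591395793 / 714560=827.64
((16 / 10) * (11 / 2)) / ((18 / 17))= 8.31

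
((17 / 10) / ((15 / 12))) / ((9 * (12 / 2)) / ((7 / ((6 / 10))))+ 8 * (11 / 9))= 1071 / 11345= 0.09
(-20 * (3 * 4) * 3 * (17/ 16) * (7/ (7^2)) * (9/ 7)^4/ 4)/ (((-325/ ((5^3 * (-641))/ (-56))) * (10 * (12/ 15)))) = 16086423825/ 391535872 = 41.09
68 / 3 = 22.67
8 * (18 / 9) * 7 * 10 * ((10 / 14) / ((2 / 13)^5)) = 9282325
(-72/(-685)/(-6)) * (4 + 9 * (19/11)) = -516/1507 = -0.34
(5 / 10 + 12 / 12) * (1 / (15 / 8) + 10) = 15.80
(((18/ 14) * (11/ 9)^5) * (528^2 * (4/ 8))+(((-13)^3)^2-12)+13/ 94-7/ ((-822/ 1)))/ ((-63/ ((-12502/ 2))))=3318561251610523/ 6291999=527425584.72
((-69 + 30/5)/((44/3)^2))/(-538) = 567/1041568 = 0.00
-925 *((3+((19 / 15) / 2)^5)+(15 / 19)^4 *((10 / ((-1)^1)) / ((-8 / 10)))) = -932415996867823 / 126672012000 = -7360.87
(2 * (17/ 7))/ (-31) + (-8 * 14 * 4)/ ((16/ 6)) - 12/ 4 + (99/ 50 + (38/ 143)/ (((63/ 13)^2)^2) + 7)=-43558578844601/ 268587985050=-162.18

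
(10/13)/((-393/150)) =-500/1703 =-0.29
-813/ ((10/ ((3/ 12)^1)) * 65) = -813/ 2600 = -0.31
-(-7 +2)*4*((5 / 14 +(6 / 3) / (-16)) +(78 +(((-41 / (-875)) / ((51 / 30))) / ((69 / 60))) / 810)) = 3468767587 / 2216970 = 1564.64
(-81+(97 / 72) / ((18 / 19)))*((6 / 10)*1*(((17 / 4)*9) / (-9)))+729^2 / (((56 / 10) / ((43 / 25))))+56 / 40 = 1976881103 / 12096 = 163432.63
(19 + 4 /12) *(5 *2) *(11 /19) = 6380 /57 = 111.93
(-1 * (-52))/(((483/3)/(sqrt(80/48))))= 52 * sqrt(15)/483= 0.42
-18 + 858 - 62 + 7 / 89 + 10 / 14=778.79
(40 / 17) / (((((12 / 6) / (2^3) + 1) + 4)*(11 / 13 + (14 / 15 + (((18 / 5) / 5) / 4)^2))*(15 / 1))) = 1040000 / 63067263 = 0.02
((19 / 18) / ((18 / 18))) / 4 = 19 / 72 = 0.26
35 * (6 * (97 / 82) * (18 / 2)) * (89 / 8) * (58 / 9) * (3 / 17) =78862455 / 2788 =28286.39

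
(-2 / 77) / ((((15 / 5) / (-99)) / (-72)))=-432 / 7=-61.71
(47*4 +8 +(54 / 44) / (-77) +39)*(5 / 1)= 1174.92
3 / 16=0.19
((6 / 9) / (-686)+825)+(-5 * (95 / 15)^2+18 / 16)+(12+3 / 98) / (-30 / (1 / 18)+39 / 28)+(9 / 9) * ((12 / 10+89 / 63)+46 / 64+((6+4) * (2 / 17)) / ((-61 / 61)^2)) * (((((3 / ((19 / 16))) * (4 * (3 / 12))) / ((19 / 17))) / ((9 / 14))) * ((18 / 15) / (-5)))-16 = 1131147266674891 / 1867374663000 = 605.74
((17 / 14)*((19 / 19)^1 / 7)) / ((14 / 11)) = 187 / 1372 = 0.14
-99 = -99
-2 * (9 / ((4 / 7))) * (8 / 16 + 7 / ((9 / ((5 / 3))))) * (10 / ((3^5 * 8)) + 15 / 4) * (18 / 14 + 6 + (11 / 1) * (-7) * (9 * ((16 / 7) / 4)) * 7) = 1141988275 / 1944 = 587442.53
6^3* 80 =17280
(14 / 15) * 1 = 14 / 15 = 0.93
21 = 21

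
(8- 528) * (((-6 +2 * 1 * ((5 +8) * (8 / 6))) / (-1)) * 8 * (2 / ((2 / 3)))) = 357760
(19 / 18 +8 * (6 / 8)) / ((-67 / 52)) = -3302 / 603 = -5.48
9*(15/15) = 9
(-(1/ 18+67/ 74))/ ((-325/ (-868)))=-55552/ 21645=-2.57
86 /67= 1.28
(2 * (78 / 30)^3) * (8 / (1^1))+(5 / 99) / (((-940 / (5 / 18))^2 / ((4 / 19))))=281.22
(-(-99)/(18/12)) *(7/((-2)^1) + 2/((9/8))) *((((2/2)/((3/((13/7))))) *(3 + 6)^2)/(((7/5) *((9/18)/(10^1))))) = -3989700/49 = -81422.45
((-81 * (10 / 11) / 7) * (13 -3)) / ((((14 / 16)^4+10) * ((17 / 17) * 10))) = -3317760 / 3338797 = -0.99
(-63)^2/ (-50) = -3969/ 50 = -79.38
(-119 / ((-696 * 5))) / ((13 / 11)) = 1309 / 45240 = 0.03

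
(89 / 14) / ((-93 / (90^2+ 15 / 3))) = -721345 / 1302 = -554.03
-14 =-14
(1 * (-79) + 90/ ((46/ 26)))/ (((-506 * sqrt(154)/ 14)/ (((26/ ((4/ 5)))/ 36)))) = 42055 * sqrt(154)/ 9217296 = 0.06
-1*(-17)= 17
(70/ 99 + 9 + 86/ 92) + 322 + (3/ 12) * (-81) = 2845265/ 9108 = 312.39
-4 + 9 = 5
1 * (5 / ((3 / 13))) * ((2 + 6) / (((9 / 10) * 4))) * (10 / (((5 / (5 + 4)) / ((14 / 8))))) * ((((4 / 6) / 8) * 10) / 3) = 11375 / 27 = 421.30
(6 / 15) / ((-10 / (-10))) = 0.40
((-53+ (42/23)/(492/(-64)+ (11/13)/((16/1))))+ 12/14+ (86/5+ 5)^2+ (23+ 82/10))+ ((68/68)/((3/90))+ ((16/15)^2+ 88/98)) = 10141295812/20133855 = 503.69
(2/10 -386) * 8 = -15432/5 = -3086.40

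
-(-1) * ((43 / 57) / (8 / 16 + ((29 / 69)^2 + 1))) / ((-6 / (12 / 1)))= -272964 / 303335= -0.90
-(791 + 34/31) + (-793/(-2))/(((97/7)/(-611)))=-18274.89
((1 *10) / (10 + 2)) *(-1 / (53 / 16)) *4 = -160 / 159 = -1.01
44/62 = 22/31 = 0.71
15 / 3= 5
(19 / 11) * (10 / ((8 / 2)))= 95 / 22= 4.32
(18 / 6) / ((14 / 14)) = 3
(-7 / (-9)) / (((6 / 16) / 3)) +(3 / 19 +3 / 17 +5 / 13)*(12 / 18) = 253258 / 37791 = 6.70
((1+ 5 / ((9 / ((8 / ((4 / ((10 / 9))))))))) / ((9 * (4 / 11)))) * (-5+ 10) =9955 / 2916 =3.41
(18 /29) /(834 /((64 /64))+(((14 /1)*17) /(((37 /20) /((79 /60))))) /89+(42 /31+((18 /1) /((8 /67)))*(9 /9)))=22049928 /35098871999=0.00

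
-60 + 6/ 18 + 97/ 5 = -604/ 15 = -40.27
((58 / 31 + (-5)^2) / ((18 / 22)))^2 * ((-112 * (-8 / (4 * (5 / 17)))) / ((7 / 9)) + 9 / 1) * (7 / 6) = 35851162963 / 28830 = 1243536.70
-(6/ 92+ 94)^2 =-18722929/ 2116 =-8848.27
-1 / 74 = -0.01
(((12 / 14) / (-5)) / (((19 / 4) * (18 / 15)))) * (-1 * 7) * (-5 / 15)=-4 / 57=-0.07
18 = 18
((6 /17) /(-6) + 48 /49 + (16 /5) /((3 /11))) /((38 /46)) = 3636599 /237405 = 15.32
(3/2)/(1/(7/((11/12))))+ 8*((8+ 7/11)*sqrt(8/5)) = 126/11+ 304*sqrt(10)/11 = 98.85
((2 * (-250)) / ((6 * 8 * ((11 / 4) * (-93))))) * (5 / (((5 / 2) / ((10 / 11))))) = 2500 / 33759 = 0.07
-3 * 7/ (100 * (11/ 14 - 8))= 147/ 5050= 0.03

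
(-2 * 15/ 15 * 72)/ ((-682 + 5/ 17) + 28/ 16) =0.21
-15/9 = -5/3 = -1.67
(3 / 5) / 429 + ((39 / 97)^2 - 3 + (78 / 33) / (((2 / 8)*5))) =-0.95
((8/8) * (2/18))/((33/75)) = 0.25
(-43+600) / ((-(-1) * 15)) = 557 / 15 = 37.13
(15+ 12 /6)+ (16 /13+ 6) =315 /13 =24.23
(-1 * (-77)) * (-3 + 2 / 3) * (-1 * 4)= 2156 / 3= 718.67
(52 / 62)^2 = 676 / 961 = 0.70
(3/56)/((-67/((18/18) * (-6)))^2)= 27/62846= 0.00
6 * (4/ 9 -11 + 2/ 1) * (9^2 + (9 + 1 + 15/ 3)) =-4928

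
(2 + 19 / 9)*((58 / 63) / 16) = 1073 / 4536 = 0.24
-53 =-53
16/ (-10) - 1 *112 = -568/ 5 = -113.60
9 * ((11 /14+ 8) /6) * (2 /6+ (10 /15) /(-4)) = 123 /56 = 2.20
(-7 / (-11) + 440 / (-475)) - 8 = -8663 / 1045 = -8.29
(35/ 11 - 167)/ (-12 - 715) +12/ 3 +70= 593580/ 7997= 74.23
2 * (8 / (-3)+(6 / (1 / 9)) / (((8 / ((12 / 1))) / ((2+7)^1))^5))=1162261339 / 24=48427555.79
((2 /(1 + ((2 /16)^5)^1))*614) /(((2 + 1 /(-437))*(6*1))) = 8792244224 /85822011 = 102.45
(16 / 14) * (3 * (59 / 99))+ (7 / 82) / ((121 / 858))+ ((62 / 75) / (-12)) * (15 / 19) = 4668283 / 1799490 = 2.59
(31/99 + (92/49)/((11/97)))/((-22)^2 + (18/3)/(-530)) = 21686275/622174707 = 0.03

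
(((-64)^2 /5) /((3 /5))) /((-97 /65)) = -266240 /291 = -914.91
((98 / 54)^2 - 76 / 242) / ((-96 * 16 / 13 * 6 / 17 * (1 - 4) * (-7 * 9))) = -58082999 / 153644553216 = -0.00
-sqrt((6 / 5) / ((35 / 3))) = -3 * sqrt(14) / 35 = -0.32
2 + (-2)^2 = 6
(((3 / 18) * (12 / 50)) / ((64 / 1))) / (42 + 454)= 1 / 793600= 0.00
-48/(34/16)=-384/17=-22.59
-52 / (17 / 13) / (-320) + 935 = 935.12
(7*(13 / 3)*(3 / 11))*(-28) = -2548 / 11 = -231.64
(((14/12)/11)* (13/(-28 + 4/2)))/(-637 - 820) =7/192324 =0.00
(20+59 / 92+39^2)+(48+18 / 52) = 1901625 / 1196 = 1589.99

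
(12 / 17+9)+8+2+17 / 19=6654 / 323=20.60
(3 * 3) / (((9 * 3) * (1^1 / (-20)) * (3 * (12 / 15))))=-25 / 9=-2.78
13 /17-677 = -676.24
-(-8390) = 8390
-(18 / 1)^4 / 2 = -52488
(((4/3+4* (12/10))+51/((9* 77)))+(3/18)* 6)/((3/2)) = 16648/3465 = 4.80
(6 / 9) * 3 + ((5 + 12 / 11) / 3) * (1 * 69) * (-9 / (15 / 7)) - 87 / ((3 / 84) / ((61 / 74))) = -5279677 / 2035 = -2594.44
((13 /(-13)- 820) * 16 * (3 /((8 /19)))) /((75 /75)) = -93594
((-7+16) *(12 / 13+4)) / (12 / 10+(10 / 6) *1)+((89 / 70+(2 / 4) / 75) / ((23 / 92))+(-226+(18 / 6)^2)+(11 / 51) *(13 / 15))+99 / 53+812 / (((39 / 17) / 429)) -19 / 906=36329998174972681 / 239565403350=151649.60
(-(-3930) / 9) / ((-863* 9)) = -1310 / 23301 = -0.06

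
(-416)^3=-71991296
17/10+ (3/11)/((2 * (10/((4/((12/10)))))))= 96/55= 1.75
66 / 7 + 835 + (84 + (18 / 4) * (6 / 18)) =13019 / 14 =929.93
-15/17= -0.88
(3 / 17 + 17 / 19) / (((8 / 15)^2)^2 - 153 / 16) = -280260000 / 2480668747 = -0.11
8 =8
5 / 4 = 1.25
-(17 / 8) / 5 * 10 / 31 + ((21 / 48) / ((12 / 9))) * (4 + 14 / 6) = 3851 / 1984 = 1.94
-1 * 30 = -30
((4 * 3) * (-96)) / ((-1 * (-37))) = -1152 / 37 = -31.14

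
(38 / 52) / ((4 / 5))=95 / 104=0.91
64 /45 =1.42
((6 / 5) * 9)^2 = 2916 / 25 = 116.64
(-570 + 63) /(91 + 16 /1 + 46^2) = -13 /57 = -0.23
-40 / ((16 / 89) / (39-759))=160200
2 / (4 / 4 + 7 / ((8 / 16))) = 2 / 15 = 0.13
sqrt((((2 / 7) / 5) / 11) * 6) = 2 * sqrt(1155) / 385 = 0.18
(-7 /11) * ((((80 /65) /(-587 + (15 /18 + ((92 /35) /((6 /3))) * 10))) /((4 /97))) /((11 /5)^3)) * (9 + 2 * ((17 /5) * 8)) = 904020600 /4580744311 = 0.20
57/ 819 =19/ 273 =0.07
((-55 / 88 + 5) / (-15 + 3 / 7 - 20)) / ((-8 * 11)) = 245 / 170368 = 0.00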